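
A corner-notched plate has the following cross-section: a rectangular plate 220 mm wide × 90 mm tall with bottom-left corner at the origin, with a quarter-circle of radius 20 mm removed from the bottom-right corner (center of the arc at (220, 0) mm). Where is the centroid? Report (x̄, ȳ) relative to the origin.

plate: A = 220 × 90 = 19800.00, centroid at (110.00, 45.00).
removed quarter-circle: A = −¼π·20² = -314.16, centroid at (211.51, 8.49).
ΣA = 19485.84 mm²
ΣAx̄ = (19800.00)(110.00) + (-314.16)(211.51) = 2111551.63 mm³
ΣAȳ = (19800.00)(45.00) + (-314.16)(8.49) = 888333.33 mm³
x̄ = 2111551.63 / 19485.84 = 108.36 mm
ȳ = 888333.33 / 19485.84 = 45.59 mm

x̄ = 108.36 mm, ȳ = 45.59 mm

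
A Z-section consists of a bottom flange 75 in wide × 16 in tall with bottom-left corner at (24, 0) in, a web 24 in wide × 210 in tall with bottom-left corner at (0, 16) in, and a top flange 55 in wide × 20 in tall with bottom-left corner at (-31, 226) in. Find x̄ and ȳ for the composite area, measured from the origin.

Part | A | x̄ᵢ | ȳᵢ | A·x̄ᵢ | A·ȳᵢ
bottom flange | 1200.00 | 61.50 | 8.00 | 73800.00 | 9600.00
web | 5040.00 | 12.00 | 121.00 | 60480.00 | 609840.00
top flange | 1100.00 | -3.50 | 236.00 | -3850.00 | 259600.00
Σ | 7340.00 |  |  | 130430.00 | 879040.00
x̄ = 130430.00 / 7340.00 = 17.77 in
ȳ = 879040.00 / 7340.00 = 119.76 in

x̄ = 17.77 in, ȳ = 119.76 in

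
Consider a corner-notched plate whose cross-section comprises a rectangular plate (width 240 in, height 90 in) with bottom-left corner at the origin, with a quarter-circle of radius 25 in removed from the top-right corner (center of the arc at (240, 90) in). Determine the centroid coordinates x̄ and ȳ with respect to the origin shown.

x̄ = 117.46 in, ȳ = 44.20 in

Part | A | x̄ᵢ | ȳᵢ | A·x̄ᵢ | A·ȳᵢ
plate | 21600.00 | 120.00 | 45.00 | 2592000.00 | 972000.00
removed quarter-circle | -490.87 | 229.39 | 79.39 | -112601.39 | -38970.31
Σ | 21109.13 |  |  | 2479398.61 | 933029.69
x̄ = 2479398.61 / 21109.13 = 117.46 in
ȳ = 933029.69 / 21109.13 = 44.20 in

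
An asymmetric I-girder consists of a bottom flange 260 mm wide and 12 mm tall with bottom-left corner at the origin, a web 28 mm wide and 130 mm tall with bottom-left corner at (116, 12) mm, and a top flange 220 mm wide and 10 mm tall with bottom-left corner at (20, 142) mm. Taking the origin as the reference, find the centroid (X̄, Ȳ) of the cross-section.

X̄ = 130.00 mm, Ȳ = 69.46 mm

bottom flange: A = 260 × 12 = 3120.00, centroid at (130.00, 6.00).
web: A = 28 × 130 = 3640.00, centroid at (130.00, 77.00).
top flange: A = 220 × 10 = 2200.00, centroid at (130.00, 147.00).
ΣA = 8960.00 mm²
ΣAX̄ = (3120.00)(130.00) + (3640.00)(130.00) + (2200.00)(130.00) = 1164800.00 mm³
ΣAȲ = (3120.00)(6.00) + (3640.00)(77.00) + (2200.00)(147.00) = 622400.00 mm³
X̄ = 1164800.00 / 8960.00 = 130.00 mm
Ȳ = 622400.00 / 8960.00 = 69.46 mm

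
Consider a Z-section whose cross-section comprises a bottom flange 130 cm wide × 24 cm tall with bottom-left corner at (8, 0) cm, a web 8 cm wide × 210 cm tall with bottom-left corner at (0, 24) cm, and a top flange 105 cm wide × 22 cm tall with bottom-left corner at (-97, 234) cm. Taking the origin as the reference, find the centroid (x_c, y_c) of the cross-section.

bottom flange: A = 130 × 24 = 3120.00, centroid at (73.00, 12.00).
web: A = 8 × 210 = 1680.00, centroid at (4.00, 129.00).
top flange: A = 105 × 22 = 2310.00, centroid at (-44.50, 245.00).
ΣA = 7110.00 cm², ΣAx_c = 131685.00 cm³, ΣAy_c = 820110.00 cm³.
x_c = 131685.00/7110.00 = 18.52 cm; y_c = 820110.00/7110.00 = 115.35 cm.

x_c = 18.52 cm, y_c = 115.35 cm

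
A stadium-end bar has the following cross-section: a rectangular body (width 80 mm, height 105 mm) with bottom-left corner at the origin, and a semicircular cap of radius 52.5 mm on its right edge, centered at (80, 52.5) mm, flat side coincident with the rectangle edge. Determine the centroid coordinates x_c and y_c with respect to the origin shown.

rectangular body: A = 80 × 105 = 8400.00, centroid at (40.00, 52.50).
semicircular end: A = ½π·52.5² = 4329.51, centroid at (102.28, 52.50).
ΣA = 12729.51 mm², ΣAx_c = 778829.34 mm³, ΣAy_c = 668299.14 mm³.
x_c = 778829.34/12729.51 = 61.18 mm; y_c = 668299.14/12729.51 = 52.50 mm.

x_c = 61.18 mm, y_c = 52.50 mm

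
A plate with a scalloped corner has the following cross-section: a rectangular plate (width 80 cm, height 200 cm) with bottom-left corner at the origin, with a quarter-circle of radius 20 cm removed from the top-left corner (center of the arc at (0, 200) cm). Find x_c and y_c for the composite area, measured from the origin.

plate: A = 80 × 200 = 16000.00, centroid at (40.00, 100.00).
removed quarter-circle: A = −¼π·20² = -314.16, centroid at (8.49, 191.51).
ΣA = 15685.84 cm²
ΣAx_c = (16000.00)(40.00) + (-314.16)(8.49) = 637333.33 cm³
ΣAy_c = (16000.00)(100.00) + (-314.16)(191.51) = 1539834.81 cm³
x_c = 637333.33 / 15685.84 = 40.63 cm
y_c = 1539834.81 / 15685.84 = 98.17 cm

x_c = 40.63 cm, y_c = 98.17 cm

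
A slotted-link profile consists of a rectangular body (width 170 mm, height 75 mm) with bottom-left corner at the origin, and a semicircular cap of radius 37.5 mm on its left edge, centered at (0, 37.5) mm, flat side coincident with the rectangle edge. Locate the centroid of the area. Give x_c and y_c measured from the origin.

rectangular body: A = 170 × 75 = 12750.00, centroid at (85.00, 37.50).
semicircular end: A = ½π·37.5² = 2208.93, centroid at (-15.92, 37.50).
ΣA = 14958.93 mm²
ΣAx_c = (12750.00)(85.00) + (2208.93)(-15.92) = 1048593.75 mm³
ΣAy_c = (12750.00)(37.50) + (2208.93)(37.50) = 560959.96 mm³
x_c = 1048593.75 / 14958.93 = 70.10 mm
y_c = 560959.96 / 14958.93 = 37.50 mm

x_c = 70.10 mm, y_c = 37.50 mm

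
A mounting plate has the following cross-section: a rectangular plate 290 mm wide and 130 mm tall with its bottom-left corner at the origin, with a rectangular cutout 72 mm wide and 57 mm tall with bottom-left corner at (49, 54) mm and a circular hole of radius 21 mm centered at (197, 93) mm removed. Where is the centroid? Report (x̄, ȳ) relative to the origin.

plate: A = 290 × 130 = 37700.00, centroid at (145.00, 65.00).
hole 1: A = −(72 × 57) = -4104.00, centroid at (85.00, 82.50).
hole 2: A = −π·21² = -1385.44, centroid at (197.00, 93.00).
ΣA = 32210.56 mm²
ΣAx̄ = (37700.00)(145.00) + (-4104.00)(85.00) + (-1385.44)(197.00) = 4844727.86 mm³
ΣAȳ = (37700.00)(65.00) + (-4104.00)(82.50) + (-1385.44)(93.00) = 1983073.86 mm³
x̄ = 4844727.86 / 32210.56 = 150.41 mm
ȳ = 1983073.86 / 32210.56 = 61.57 mm

x̄ = 150.41 mm, ȳ = 61.57 mm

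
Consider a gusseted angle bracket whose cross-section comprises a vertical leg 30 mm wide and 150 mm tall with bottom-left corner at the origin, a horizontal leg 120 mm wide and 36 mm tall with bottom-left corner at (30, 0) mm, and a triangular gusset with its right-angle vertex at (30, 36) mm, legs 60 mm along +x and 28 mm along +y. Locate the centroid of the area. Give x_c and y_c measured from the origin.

vertical leg: A = 30 × 150 = 4500.00, centroid at (15.00, 75.00).
horizontal leg: A = 120 × 36 = 4320.00, centroid at (90.00, 18.00).
gusset: A = ½·60·28 = 840.00, centroid at (50.00, 45.33).
ΣA = 9660.00 mm², ΣAx_c = 498300.00 mm³, ΣAy_c = 453340.00 mm³.
x_c = 498300.00/9660.00 = 51.58 mm; y_c = 453340.00/9660.00 = 46.93 mm.

x_c = 51.58 mm, y_c = 46.93 mm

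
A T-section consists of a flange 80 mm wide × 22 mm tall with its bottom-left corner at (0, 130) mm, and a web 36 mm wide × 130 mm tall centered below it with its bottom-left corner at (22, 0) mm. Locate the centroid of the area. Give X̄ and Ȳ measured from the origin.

web: A = 36 × 130 = 4680.00, centroid at (40.00, 65.00).
flange: A = 80 × 22 = 1760.00, centroid at (40.00, 141.00).
ΣA = 6440.00 mm², ΣAX̄ = 257600.00 mm³, ΣAȲ = 552360.00 mm³.
X̄ = 257600.00/6440.00 = 40.00 mm; Ȳ = 552360.00/6440.00 = 85.77 mm.

X̄ = 40.00 mm, Ȳ = 85.77 mm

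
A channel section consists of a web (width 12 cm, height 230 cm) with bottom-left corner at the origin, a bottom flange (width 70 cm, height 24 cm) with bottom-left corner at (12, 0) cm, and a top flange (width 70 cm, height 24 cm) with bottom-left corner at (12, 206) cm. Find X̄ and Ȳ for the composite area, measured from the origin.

web: A = 12 × 230 = 2760.00, centroid at (6.00, 115.00).
bottom flange: A = 70 × 24 = 1680.00, centroid at (47.00, 12.00).
top flange: A = 70 × 24 = 1680.00, centroid at (47.00, 218.00).
ΣA = 6120.00 cm²
ΣAX̄ = (2760.00)(6.00) + (1680.00)(47.00) + (1680.00)(47.00) = 174480.00 cm³
ΣAȲ = (2760.00)(115.00) + (1680.00)(12.00) + (1680.00)(218.00) = 703800.00 cm³
X̄ = 174480.00 / 6120.00 = 28.51 cm
Ȳ = 703800.00 / 6120.00 = 115.00 cm

X̄ = 28.51 cm, Ȳ = 115.00 cm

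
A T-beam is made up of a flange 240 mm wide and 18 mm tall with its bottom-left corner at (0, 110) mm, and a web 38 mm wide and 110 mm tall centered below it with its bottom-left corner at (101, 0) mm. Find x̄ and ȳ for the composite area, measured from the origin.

web: A = 38 × 110 = 4180.00, centroid at (120.00, 55.00).
flange: A = 240 × 18 = 4320.00, centroid at (120.00, 119.00).
ΣA = 8500.00 mm²
ΣAx̄ = (4180.00)(120.00) + (4320.00)(120.00) = 1020000.00 mm³
ΣAȳ = (4180.00)(55.00) + (4320.00)(119.00) = 743980.00 mm³
x̄ = 1020000.00 / 8500.00 = 120.00 mm
ȳ = 743980.00 / 8500.00 = 87.53 mm

x̄ = 120.00 mm, ȳ = 87.53 mm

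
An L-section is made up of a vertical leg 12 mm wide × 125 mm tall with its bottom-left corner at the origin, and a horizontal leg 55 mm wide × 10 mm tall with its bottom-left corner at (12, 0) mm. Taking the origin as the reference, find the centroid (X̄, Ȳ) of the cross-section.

X̄ = 14.99 mm, Ȳ = 47.07 mm

vertical leg: A = 12 × 125 = 1500.00, centroid at (6.00, 62.50).
horizontal leg: A = 55 × 10 = 550.00, centroid at (39.50, 5.00).
ΣA = 2050.00 mm²
ΣAX̄ = (1500.00)(6.00) + (550.00)(39.50) = 30725.00 mm³
ΣAȲ = (1500.00)(62.50) + (550.00)(5.00) = 96500.00 mm³
X̄ = 30725.00 / 2050.00 = 14.99 mm
Ȳ = 96500.00 / 2050.00 = 47.07 mm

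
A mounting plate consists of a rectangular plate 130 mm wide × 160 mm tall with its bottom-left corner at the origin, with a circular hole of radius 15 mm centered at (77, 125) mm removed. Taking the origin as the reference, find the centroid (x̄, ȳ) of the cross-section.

x̄ = 64.58 mm, ȳ = 78.42 mm

plate: A = 130 × 160 = 20800.00, centroid at (65.00, 80.00).
hole: A = −π·15² = -706.86, centroid at (77.00, 125.00).
ΣA = 20093.14 mm², ΣAx̄ = 1297571.91 mm³, ΣAȳ = 1575642.71 mm³.
x̄ = 1297571.91/20093.14 = 64.58 mm; ȳ = 1575642.71/20093.14 = 78.42 mm.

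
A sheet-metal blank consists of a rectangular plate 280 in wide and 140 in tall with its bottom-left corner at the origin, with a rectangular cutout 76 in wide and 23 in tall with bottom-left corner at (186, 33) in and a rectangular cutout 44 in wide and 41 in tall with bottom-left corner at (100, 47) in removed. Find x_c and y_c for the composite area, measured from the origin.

x_c = 136.79 in, y_c = 71.38 in

plate: A = 280 × 140 = 39200.00, centroid at (140.00, 70.00).
hole 1: A = −(76 × 23) = -1748.00, centroid at (224.00, 44.50).
hole 2: A = −(44 × 41) = -1804.00, centroid at (122.00, 67.50).
ΣA = 35648.00 in², ΣAx_c = 4876360.00 in³, ΣAy_c = 2544444.00 in³.
x_c = 4876360.00/35648.00 = 136.79 in; y_c = 2544444.00/35648.00 = 71.38 in.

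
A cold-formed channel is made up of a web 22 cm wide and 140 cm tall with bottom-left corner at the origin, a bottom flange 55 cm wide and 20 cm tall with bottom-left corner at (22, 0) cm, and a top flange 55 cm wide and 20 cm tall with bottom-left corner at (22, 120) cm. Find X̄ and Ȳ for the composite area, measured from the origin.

web: A = 22 × 140 = 3080.00, centroid at (11.00, 70.00).
bottom flange: A = 55 × 20 = 1100.00, centroid at (49.50, 10.00).
top flange: A = 55 × 20 = 1100.00, centroid at (49.50, 130.00).
ΣA = 5280.00 cm², ΣAX̄ = 142780.00 cm³, ΣAȲ = 369600.00 cm³.
X̄ = 142780.00/5280.00 = 27.04 cm; Ȳ = 369600.00/5280.00 = 70.00 cm.

X̄ = 27.04 cm, Ȳ = 70.00 cm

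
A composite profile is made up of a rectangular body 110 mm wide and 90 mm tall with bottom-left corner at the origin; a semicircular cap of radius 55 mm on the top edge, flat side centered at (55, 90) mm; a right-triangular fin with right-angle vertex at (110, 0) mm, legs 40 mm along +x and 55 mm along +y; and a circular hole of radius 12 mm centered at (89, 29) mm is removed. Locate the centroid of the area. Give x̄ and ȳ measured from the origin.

rectangular body: A = 110 × 90 = 9900.00, centroid at (55.00, 45.00).
semicircular top: A = ½π·55² = 4751.66, centroid at (55.00, 113.34).
triangular fin: A = ½·40·55 = 1100.00, centroid at (123.33, 18.33).
hole: A = −π·12² = -452.39, centroid at (89.00, 29.00).
ΣA = 15299.27 mm²
ΣAx̄ = (9900.00)(55.00) + (4751.66)(55.00) + (1100.00)(123.33) + (-452.39)(89.00) = 901245.25 mm³
ΣAȳ = (9900.00)(45.00) + (4751.66)(113.34) + (1100.00)(18.33) + (-452.39)(29.00) = 991113.34 mm³
x̄ = 901245.25 / 15299.27 = 58.91 mm
ȳ = 991113.34 / 15299.27 = 64.78 mm

x̄ = 58.91 mm, ȳ = 64.78 mm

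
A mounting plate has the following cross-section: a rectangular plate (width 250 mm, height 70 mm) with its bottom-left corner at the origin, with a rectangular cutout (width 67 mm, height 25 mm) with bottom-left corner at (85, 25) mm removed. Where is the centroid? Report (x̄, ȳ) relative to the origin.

plate: A = 250 × 70 = 17500.00, centroid at (125.00, 35.00).
hole: A = −(67 × 25) = -1675.00, centroid at (118.50, 37.50).
ΣA = 15825.00 mm², ΣAx̄ = 1989012.50 mm³, ΣAȳ = 549687.50 mm³.
x̄ = 1989012.50/15825.00 = 125.69 mm; ȳ = 549687.50/15825.00 = 34.74 mm.

x̄ = 125.69 mm, ȳ = 34.74 mm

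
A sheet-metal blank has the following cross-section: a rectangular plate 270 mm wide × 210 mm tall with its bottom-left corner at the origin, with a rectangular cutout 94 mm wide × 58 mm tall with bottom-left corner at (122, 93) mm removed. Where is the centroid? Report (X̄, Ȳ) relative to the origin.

X̄ = 131.38 mm, Ȳ = 103.19 mm

plate: A = 270 × 210 = 56700.00, centroid at (135.00, 105.00).
hole: A = −(94 × 58) = -5452.00, centroid at (169.00, 122.00).
ΣA = 51248.00 mm²
ΣAX̄ = (56700.00)(135.00) + (-5452.00)(169.00) = 6733112.00 mm³
ΣAȲ = (56700.00)(105.00) + (-5452.00)(122.00) = 5288356.00 mm³
X̄ = 6733112.00 / 51248.00 = 131.38 mm
Ȳ = 5288356.00 / 51248.00 = 103.19 mm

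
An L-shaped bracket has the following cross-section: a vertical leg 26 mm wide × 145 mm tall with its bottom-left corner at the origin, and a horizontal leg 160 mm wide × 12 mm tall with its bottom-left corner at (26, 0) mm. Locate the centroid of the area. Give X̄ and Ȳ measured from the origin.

X̄ = 44.38 mm, Ȳ = 50.06 mm

vertical leg: A = 26 × 145 = 3770.00, centroid at (13.00, 72.50).
horizontal leg: A = 160 × 12 = 1920.00, centroid at (106.00, 6.00).
ΣA = 5690.00 mm²
ΣAX̄ = (3770.00)(13.00) + (1920.00)(106.00) = 252530.00 mm³
ΣAȲ = (3770.00)(72.50) + (1920.00)(6.00) = 284845.00 mm³
X̄ = 252530.00 / 5690.00 = 44.38 mm
Ȳ = 284845.00 / 5690.00 = 50.06 mm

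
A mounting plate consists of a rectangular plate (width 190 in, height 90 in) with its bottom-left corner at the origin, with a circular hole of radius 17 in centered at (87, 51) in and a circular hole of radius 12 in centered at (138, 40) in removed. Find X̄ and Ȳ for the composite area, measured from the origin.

plate: A = 190 × 90 = 17100.00, centroid at (95.00, 45.00).
hole 1: A = −π·17² = -907.92, centroid at (87.00, 51.00).
hole 2: A = −π·12² = -452.39, centroid at (138.00, 40.00).
ΣA = 15739.69 in²
ΣAX̄ = (17100.00)(95.00) + (-907.92)(87.00) + (-452.39)(138.00) = 1483081.21 in³
ΣAȲ = (17100.00)(45.00) + (-907.92)(51.00) + (-452.39)(40.00) = 705100.49 in³
X̄ = 1483081.21 / 15739.69 = 94.23 in
Ȳ = 705100.49 / 15739.69 = 44.80 in

X̄ = 94.23 in, Ȳ = 44.80 in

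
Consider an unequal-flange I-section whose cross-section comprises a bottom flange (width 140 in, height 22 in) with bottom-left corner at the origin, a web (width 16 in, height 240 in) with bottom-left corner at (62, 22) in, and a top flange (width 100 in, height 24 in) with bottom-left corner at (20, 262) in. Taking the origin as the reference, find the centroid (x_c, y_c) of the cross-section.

bottom flange: A = 140 × 22 = 3080.00, centroid at (70.00, 11.00).
web: A = 16 × 240 = 3840.00, centroid at (70.00, 142.00).
top flange: A = 100 × 24 = 2400.00, centroid at (70.00, 274.00).
ΣA = 9320.00 in², ΣAx_c = 652400.00 in³, ΣAy_c = 1236760.00 in³.
x_c = 652400.00/9320.00 = 70.00 in; y_c = 1236760.00/9320.00 = 132.70 in.

x_c = 70.00 in, y_c = 132.70 in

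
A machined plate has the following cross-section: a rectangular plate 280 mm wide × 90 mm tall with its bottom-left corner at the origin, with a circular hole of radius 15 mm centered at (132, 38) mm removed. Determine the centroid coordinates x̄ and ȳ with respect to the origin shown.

plate: A = 280 × 90 = 25200.00, centroid at (140.00, 45.00).
hole: A = −π·15² = -706.86, centroid at (132.00, 38.00).
ΣA = 24493.14 mm², ΣAx̄ = 3434694.70 mm³, ΣAȳ = 1107139.38 mm³.
x̄ = 3434694.70/24493.14 = 140.23 mm; ȳ = 1107139.38/24493.14 = 45.20 mm.

x̄ = 140.23 mm, ȳ = 45.20 mm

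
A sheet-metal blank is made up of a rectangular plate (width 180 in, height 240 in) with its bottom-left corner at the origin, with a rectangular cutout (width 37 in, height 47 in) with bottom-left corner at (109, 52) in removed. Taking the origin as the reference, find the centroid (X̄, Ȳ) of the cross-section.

Part | A | x̄ᵢ | ȳᵢ | A·x̄ᵢ | A·ȳᵢ
plate | 43200.00 | 90.00 | 120.00 | 3888000.00 | 5184000.00
hole | -1739.00 | 127.50 | 75.50 | -221722.50 | -131294.50
Σ | 41461.00 |  |  | 3666277.50 | 5052705.50
X̄ = 3666277.50 / 41461.00 = 88.43 in
Ȳ = 5052705.50 / 41461.00 = 121.87 in

X̄ = 88.43 in, Ȳ = 121.87 in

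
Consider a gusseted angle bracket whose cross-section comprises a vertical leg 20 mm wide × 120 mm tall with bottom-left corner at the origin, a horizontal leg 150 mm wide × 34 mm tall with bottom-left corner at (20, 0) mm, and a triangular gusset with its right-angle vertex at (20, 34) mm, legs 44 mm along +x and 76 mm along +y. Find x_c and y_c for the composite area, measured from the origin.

vertical leg: A = 20 × 120 = 2400.00, centroid at (10.00, 60.00).
horizontal leg: A = 150 × 34 = 5100.00, centroid at (95.00, 17.00).
gusset: A = ½·44·76 = 1672.00, centroid at (34.67, 59.33).
ΣA = 9172.00 mm², ΣAx_c = 566462.67 mm³, ΣAy_c = 329905.33 mm³.
x_c = 566462.67/9172.00 = 61.76 mm; y_c = 329905.33/9172.00 = 35.97 mm.

x_c = 61.76 mm, y_c = 35.97 mm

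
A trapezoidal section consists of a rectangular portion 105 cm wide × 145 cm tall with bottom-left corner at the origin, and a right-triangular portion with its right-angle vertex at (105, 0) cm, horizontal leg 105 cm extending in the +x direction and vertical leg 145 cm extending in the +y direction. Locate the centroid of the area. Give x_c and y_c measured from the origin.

x_c = 81.67 cm, y_c = 64.44 cm

rectangular portion: A = 105 × 145 = 15225.00, centroid at (52.50, 72.50).
triangular portion: A = ½·105·145 = 7612.50, centroid at (140.00, 48.33).
ΣA = 22837.50 cm²
ΣAx_c = (15225.00)(52.50) + (7612.50)(140.00) = 1865062.50 cm³
ΣAy_c = (15225.00)(72.50) + (7612.50)(48.33) = 1471750.00 cm³
x_c = 1865062.50 / 22837.50 = 81.67 cm
y_c = 1471750.00 / 22837.50 = 64.44 cm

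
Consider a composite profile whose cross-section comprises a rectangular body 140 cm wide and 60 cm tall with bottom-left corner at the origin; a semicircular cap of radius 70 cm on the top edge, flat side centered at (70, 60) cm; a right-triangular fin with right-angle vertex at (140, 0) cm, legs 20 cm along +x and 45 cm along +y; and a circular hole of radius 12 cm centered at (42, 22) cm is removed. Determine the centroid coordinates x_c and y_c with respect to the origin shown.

rectangular body: A = 140 × 60 = 8400.00, centroid at (70.00, 30.00).
semicircular top: A = ½π·70² = 7696.90, centroid at (70.00, 89.71).
triangular fin: A = ½·20·45 = 450.00, centroid at (146.67, 15.00).
hole: A = −π·12² = -452.39, centroid at (42.00, 22.00).
ΣA = 16094.51 cm²
ΣAx_c = (8400.00)(70.00) + (7696.90)(70.00) + (450.00)(146.67) + (-452.39)(42.00) = 1173782.79 cm³
ΣAy_c = (8400.00)(30.00) + (7696.90)(89.71) + (450.00)(15.00) + (-452.39)(22.00) = 939278.22 cm³
x_c = 1173782.79 / 16094.51 = 72.93 cm
y_c = 939278.22 / 16094.51 = 58.36 cm

x_c = 72.93 cm, y_c = 58.36 cm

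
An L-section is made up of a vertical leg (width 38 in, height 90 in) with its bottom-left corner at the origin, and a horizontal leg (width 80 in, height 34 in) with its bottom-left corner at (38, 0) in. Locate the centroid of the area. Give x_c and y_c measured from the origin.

x_c = 45.14 in, y_c = 32.60 in

Part | A | x̄ᵢ | ȳᵢ | A·x̄ᵢ | A·ȳᵢ
vertical leg | 3420.00 | 19.00 | 45.00 | 64980.00 | 153900.00
horizontal leg | 2720.00 | 78.00 | 17.00 | 212160.00 | 46240.00
Σ | 6140.00 |  |  | 277140.00 | 200140.00
x_c = 277140.00 / 6140.00 = 45.14 in
y_c = 200140.00 / 6140.00 = 32.60 in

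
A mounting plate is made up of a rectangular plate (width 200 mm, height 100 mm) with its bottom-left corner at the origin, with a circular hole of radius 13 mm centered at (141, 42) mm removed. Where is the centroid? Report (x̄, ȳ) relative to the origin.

plate: A = 200 × 100 = 20000.00, centroid at (100.00, 50.00).
hole: A = −π·13² = -530.93, centroid at (141.00, 42.00).
ΣA = 19469.07 mm², ΣAx̄ = 1925138.99 mm³, ΣAȳ = 977700.98 mm³.
x̄ = 1925138.99/19469.07 = 98.88 mm; ȳ = 977700.98/19469.07 = 50.22 mm.

x̄ = 98.88 mm, ȳ = 50.22 mm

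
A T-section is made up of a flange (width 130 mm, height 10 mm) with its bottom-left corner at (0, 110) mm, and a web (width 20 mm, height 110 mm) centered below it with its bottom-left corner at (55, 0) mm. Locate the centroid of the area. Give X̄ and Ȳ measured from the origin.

X̄ = 65.00 mm, Ȳ = 77.29 mm

web: A = 20 × 110 = 2200.00, centroid at (65.00, 55.00).
flange: A = 130 × 10 = 1300.00, centroid at (65.00, 115.00).
ΣA = 3500.00 mm², ΣAX̄ = 227500.00 mm³, ΣAȲ = 270500.00 mm³.
X̄ = 227500.00/3500.00 = 65.00 mm; Ȳ = 270500.00/3500.00 = 77.29 mm.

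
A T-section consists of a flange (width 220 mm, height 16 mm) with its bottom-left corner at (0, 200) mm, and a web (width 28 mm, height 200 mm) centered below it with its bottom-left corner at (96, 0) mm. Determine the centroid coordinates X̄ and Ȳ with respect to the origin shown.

X̄ = 110.00 mm, Ȳ = 141.68 mm

web: A = 28 × 200 = 5600.00, centroid at (110.00, 100.00).
flange: A = 220 × 16 = 3520.00, centroid at (110.00, 208.00).
ΣA = 9120.00 mm²
ΣAX̄ = (5600.00)(110.00) + (3520.00)(110.00) = 1003200.00 mm³
ΣAȲ = (5600.00)(100.00) + (3520.00)(208.00) = 1292160.00 mm³
X̄ = 1003200.00 / 9120.00 = 110.00 mm
Ȳ = 1292160.00 / 9120.00 = 141.68 mm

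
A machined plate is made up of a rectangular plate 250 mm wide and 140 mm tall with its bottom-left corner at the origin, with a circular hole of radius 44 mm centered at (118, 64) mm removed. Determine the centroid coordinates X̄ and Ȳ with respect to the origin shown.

X̄ = 126.47 mm, Ȳ = 71.26 mm

plate: A = 250 × 140 = 35000.00, centroid at (125.00, 70.00).
hole: A = −π·44² = -6082.12, centroid at (118.00, 64.00).
ΣA = 28917.88 mm², ΣAX̄ = 3657309.44 mm³, ΣAȲ = 2060744.10 mm³.
X̄ = 3657309.44/28917.88 = 126.47 mm; Ȳ = 2060744.10/28917.88 = 71.26 mm.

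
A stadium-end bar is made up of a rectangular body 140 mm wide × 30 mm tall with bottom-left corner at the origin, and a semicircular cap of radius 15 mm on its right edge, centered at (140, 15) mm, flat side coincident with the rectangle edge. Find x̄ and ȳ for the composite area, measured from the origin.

x̄ = 75.93 mm, ȳ = 15.00 mm

rectangular body: A = 140 × 30 = 4200.00, centroid at (70.00, 15.00).
semicircular end: A = ½π·15² = 353.43, centroid at (146.37, 15.00).
ΣA = 4553.43 mm²
ΣAx̄ = (4200.00)(70.00) + (353.43)(146.37) = 345730.08 mm³
ΣAȳ = (4200.00)(15.00) + (353.43)(15.00) = 68301.44 mm³
x̄ = 345730.08 / 4553.43 = 75.93 mm
ȳ = 68301.44 / 4553.43 = 15.00 mm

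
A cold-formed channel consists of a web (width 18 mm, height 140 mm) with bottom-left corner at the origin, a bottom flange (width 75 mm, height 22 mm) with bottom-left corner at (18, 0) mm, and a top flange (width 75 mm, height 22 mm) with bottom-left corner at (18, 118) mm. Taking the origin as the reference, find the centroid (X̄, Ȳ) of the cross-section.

web: A = 18 × 140 = 2520.00, centroid at (9.00, 70.00).
bottom flange: A = 75 × 22 = 1650.00, centroid at (55.50, 11.00).
top flange: A = 75 × 22 = 1650.00, centroid at (55.50, 129.00).
ΣA = 5820.00 mm², ΣAX̄ = 205830.00 mm³, ΣAȲ = 407400.00 mm³.
X̄ = 205830.00/5820.00 = 35.37 mm; Ȳ = 407400.00/5820.00 = 70.00 mm.

X̄ = 35.37 mm, Ȳ = 70.00 mm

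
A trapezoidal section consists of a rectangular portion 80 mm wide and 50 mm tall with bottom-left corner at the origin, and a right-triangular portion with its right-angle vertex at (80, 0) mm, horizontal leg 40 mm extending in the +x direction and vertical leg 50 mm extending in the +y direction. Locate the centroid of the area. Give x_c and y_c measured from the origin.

x_c = 50.67 mm, y_c = 23.33 mm

Part | A | x̄ᵢ | ȳᵢ | A·x̄ᵢ | A·ȳᵢ
rectangular portion | 4000.00 | 40.00 | 25.00 | 160000.00 | 100000.00
triangular portion | 1000.00 | 93.33 | 16.67 | 93333.33 | 16666.67
Σ | 5000.00 |  |  | 253333.33 | 116666.67
x_c = 253333.33 / 5000.00 = 50.67 mm
y_c = 116666.67 / 5000.00 = 23.33 mm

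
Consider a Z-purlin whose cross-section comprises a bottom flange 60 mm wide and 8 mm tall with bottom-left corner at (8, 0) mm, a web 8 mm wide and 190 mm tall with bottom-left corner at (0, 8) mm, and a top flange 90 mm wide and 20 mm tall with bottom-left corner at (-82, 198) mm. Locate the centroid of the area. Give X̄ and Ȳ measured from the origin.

X̄ = -11.13 mm, Ȳ = 140.23 mm

Part | A | x̄ᵢ | ȳᵢ | A·x̄ᵢ | A·ȳᵢ
bottom flange | 480.00 | 38.00 | 4.00 | 18240.00 | 1920.00
web | 1520.00 | 4.00 | 103.00 | 6080.00 | 156560.00
top flange | 1800.00 | -37.00 | 208.00 | -66600.00 | 374400.00
Σ | 3800.00 |  |  | -42280.00 | 532880.00
X̄ = -42280.00 / 3800.00 = -11.13 mm
Ȳ = 532880.00 / 3800.00 = 140.23 mm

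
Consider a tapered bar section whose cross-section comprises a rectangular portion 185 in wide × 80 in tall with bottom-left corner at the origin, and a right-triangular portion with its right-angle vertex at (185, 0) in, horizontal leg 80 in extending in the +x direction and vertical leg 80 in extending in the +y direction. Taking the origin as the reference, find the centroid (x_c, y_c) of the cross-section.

x_c = 113.69 in, y_c = 37.63 in

rectangular portion: A = 185 × 80 = 14800.00, centroid at (92.50, 40.00).
triangular portion: A = ½·80·80 = 3200.00, centroid at (211.67, 26.67).
ΣA = 18000.00 in²
ΣAx_c = (14800.00)(92.50) + (3200.00)(211.67) = 2046333.33 in³
ΣAy_c = (14800.00)(40.00) + (3200.00)(26.67) = 677333.33 in³
x_c = 2046333.33 / 18000.00 = 113.69 in
y_c = 677333.33 / 18000.00 = 37.63 in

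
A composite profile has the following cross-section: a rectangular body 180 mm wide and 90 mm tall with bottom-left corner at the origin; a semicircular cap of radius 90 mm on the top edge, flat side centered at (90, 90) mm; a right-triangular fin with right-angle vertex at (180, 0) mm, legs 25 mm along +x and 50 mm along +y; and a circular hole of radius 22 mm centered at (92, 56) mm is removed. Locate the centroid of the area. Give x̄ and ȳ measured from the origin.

x̄ = 92.08 mm, ȳ = 81.54 mm

rectangular body: A = 180 × 90 = 16200.00, centroid at (90.00, 45.00).
semicircular top: A = ½π·90² = 12723.45, centroid at (90.00, 128.20).
triangular fin: A = ½·25·50 = 625.00, centroid at (188.33, 16.67).
hole: A = −π·22² = -1520.53, centroid at (92.00, 56.00).
ΣA = 28027.92 mm², ΣAx̄ = 2580930.02 mm³, ΣAȳ = 2285377.46 mm³.
x̄ = 2580930.02/28027.92 = 92.08 mm; ȳ = 2285377.46/28027.92 = 81.54 mm.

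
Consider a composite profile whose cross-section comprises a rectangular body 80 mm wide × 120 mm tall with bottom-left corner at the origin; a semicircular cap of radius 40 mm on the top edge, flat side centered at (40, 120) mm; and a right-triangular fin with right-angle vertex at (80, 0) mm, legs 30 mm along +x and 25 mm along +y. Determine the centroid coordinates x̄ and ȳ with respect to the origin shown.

x̄ = 41.50 mm, ȳ = 73.94 mm

rectangular body: A = 80 × 120 = 9600.00, centroid at (40.00, 60.00).
semicircular top: A = ½π·40² = 2513.27, centroid at (40.00, 136.98).
triangular fin: A = ½·30·25 = 375.00, centroid at (90.00, 8.33).
ΣA = 12488.27 mm², ΣAx̄ = 518280.96 mm³, ΣAȳ = 923384.56 mm³.
x̄ = 518280.96/12488.27 = 41.50 mm; ȳ = 923384.56/12488.27 = 73.94 mm.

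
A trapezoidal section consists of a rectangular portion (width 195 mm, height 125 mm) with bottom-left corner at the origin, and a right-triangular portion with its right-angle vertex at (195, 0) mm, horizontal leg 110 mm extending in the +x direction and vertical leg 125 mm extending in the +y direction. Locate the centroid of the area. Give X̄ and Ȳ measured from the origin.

X̄ = 127.02 mm, Ȳ = 57.92 mm

rectangular portion: A = 195 × 125 = 24375.00, centroid at (97.50, 62.50).
triangular portion: A = ½·110·125 = 6875.00, centroid at (231.67, 41.67).
ΣA = 31250.00 mm²
ΣAX̄ = (24375.00)(97.50) + (6875.00)(231.67) = 3969270.83 mm³
ΣAȲ = (24375.00)(62.50) + (6875.00)(41.67) = 1809895.83 mm³
X̄ = 3969270.83 / 31250.00 = 127.02 mm
Ȳ = 1809895.83 / 31250.00 = 57.92 mm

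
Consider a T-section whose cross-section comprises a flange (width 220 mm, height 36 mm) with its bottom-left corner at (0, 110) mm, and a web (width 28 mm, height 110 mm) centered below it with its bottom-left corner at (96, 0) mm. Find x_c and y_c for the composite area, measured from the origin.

Part | A | x̄ᵢ | ȳᵢ | A·x̄ᵢ | A·ȳᵢ
web | 3080.00 | 110.00 | 55.00 | 338800.00 | 169400.00
flange | 7920.00 | 110.00 | 128.00 | 871200.00 | 1013760.00
Σ | 11000.00 |  |  | 1210000.00 | 1183160.00
x_c = 1210000.00 / 11000.00 = 110.00 mm
y_c = 1183160.00 / 11000.00 = 107.56 mm

x_c = 110.00 mm, y_c = 107.56 mm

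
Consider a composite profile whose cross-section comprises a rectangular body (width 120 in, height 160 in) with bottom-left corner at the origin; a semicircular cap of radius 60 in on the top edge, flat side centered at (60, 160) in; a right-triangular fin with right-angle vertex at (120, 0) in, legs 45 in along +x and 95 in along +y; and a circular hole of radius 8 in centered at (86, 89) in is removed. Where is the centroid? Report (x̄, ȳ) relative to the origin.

rectangular body: A = 120 × 160 = 19200.00, centroid at (60.00, 80.00).
semicircular top: A = ½π·60² = 5654.87, centroid at (60.00, 185.46).
triangular fin: A = ½·45·95 = 2137.50, centroid at (135.00, 31.67).
hole: A = −π·8² = -201.06, centroid at (86.00, 89.00).
ΣA = 26791.30 in², ΣAx̄ = 1762563.18 in³, ΣAȳ = 2634571.67 in³.
x̄ = 1762563.18/26791.30 = 65.79 in; ȳ = 2634571.67/26791.30 = 98.34 in.

x̄ = 65.79 in, ȳ = 98.34 in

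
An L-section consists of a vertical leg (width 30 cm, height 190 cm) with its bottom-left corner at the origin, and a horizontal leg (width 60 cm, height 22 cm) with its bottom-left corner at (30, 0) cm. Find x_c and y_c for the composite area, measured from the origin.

x_c = 23.46 cm, y_c = 79.21 cm

vertical leg: A = 30 × 190 = 5700.00, centroid at (15.00, 95.00).
horizontal leg: A = 60 × 22 = 1320.00, centroid at (60.00, 11.00).
ΣA = 7020.00 cm²
ΣAx_c = (5700.00)(15.00) + (1320.00)(60.00) = 164700.00 cm³
ΣAy_c = (5700.00)(95.00) + (1320.00)(11.00) = 556020.00 cm³
x_c = 164700.00 / 7020.00 = 23.46 cm
y_c = 556020.00 / 7020.00 = 79.21 cm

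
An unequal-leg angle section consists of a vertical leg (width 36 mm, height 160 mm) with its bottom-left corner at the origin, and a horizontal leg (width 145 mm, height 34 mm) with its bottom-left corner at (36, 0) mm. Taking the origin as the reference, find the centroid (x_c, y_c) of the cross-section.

vertical leg: A = 36 × 160 = 5760.00, centroid at (18.00, 80.00).
horizontal leg: A = 145 × 34 = 4930.00, centroid at (108.50, 17.00).
ΣA = 10690.00 mm²
ΣAx_c = (5760.00)(18.00) + (4930.00)(108.50) = 638585.00 mm³
ΣAy_c = (5760.00)(80.00) + (4930.00)(17.00) = 544610.00 mm³
x_c = 638585.00 / 10690.00 = 59.74 mm
y_c = 544610.00 / 10690.00 = 50.95 mm

x_c = 59.74 mm, y_c = 50.95 mm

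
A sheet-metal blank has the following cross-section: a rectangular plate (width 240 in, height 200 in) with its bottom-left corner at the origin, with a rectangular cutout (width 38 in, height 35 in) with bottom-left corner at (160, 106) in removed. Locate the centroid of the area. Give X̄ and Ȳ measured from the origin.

X̄ = 118.32 in, Ȳ = 99.33 in

Part | A | x̄ᵢ | ȳᵢ | A·x̄ᵢ | A·ȳᵢ
plate | 48000.00 | 120.00 | 100.00 | 5760000.00 | 4800000.00
hole | -1330.00 | 179.00 | 123.50 | -238070.00 | -164255.00
Σ | 46670.00 |  |  | 5521930.00 | 4635745.00
X̄ = 5521930.00 / 46670.00 = 118.32 in
Ȳ = 4635745.00 / 46670.00 = 99.33 in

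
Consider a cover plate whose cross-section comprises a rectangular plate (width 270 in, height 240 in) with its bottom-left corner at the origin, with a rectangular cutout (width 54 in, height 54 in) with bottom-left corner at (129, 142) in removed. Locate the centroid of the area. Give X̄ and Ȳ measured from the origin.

Part | A | x̄ᵢ | ȳᵢ | A·x̄ᵢ | A·ȳᵢ
plate | 64800.00 | 135.00 | 120.00 | 8748000.00 | 7776000.00
hole | -2916.00 | 156.00 | 169.00 | -454896.00 | -492804.00
Σ | 61884.00 |  |  | 8293104.00 | 7283196.00
X̄ = 8293104.00 / 61884.00 = 134.01 in
Ȳ = 7283196.00 / 61884.00 = 117.69 in

X̄ = 134.01 in, Ȳ = 117.69 in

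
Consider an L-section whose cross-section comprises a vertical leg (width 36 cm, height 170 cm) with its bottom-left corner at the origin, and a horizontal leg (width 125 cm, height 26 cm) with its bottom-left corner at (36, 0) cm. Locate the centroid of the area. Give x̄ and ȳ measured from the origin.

Part | A | x̄ᵢ | ȳᵢ | A·x̄ᵢ | A·ȳᵢ
vertical leg | 6120.00 | 18.00 | 85.00 | 110160.00 | 520200.00
horizontal leg | 3250.00 | 98.50 | 13.00 | 320125.00 | 42250.00
Σ | 9370.00 |  |  | 430285.00 | 562450.00
x̄ = 430285.00 / 9370.00 = 45.92 cm
ȳ = 562450.00 / 9370.00 = 60.03 cm

x̄ = 45.92 cm, ȳ = 60.03 cm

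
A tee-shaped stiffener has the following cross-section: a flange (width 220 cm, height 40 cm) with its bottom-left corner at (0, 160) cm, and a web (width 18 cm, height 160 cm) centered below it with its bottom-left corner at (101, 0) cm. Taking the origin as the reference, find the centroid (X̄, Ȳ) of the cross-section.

X̄ = 110.00 cm, Ȳ = 155.34 cm

Part | A | x̄ᵢ | ȳᵢ | A·x̄ᵢ | A·ȳᵢ
web | 2880.00 | 110.00 | 80.00 | 316800.00 | 230400.00
flange | 8800.00 | 110.00 | 180.00 | 968000.00 | 1584000.00
Σ | 11680.00 |  |  | 1284800.00 | 1814400.00
X̄ = 1284800.00 / 11680.00 = 110.00 cm
Ȳ = 1814400.00 / 11680.00 = 155.34 cm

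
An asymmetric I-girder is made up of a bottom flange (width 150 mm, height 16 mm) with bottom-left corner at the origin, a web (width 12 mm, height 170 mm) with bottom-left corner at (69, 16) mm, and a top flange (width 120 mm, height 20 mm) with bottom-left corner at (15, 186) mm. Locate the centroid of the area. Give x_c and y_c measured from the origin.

Part | A | x̄ᵢ | ȳᵢ | A·x̄ᵢ | A·ȳᵢ
bottom flange | 2400.00 | 75.00 | 8.00 | 180000.00 | 19200.00
web | 2040.00 | 75.00 | 101.00 | 153000.00 | 206040.00
top flange | 2400.00 | 75.00 | 196.00 | 180000.00 | 470400.00
Σ | 6840.00 |  |  | 513000.00 | 695640.00
x_c = 513000.00 / 6840.00 = 75.00 mm
y_c = 695640.00 / 6840.00 = 101.70 mm

x_c = 75.00 mm, y_c = 101.70 mm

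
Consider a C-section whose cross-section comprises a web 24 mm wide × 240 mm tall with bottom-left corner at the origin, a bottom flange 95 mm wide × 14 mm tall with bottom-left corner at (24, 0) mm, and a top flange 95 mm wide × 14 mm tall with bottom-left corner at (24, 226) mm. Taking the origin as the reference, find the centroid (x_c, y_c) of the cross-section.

x_c = 30.80 mm, y_c = 120.00 mm

web: A = 24 × 240 = 5760.00, centroid at (12.00, 120.00).
bottom flange: A = 95 × 14 = 1330.00, centroid at (71.50, 7.00).
top flange: A = 95 × 14 = 1330.00, centroid at (71.50, 233.00).
ΣA = 8420.00 mm²
ΣAx_c = (5760.00)(12.00) + (1330.00)(71.50) + (1330.00)(71.50) = 259310.00 mm³
ΣAy_c = (5760.00)(120.00) + (1330.00)(7.00) + (1330.00)(233.00) = 1010400.00 mm³
x_c = 259310.00 / 8420.00 = 30.80 mm
y_c = 1010400.00 / 8420.00 = 120.00 mm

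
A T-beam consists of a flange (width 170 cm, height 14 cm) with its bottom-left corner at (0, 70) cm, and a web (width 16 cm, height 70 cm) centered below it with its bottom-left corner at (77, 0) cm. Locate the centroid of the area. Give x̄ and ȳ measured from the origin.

x̄ = 85.00 cm, ȳ = 63.56 cm

Part | A | x̄ᵢ | ȳᵢ | A·x̄ᵢ | A·ȳᵢ
web | 1120.00 | 85.00 | 35.00 | 95200.00 | 39200.00
flange | 2380.00 | 85.00 | 77.00 | 202300.00 | 183260.00
Σ | 3500.00 |  |  | 297500.00 | 222460.00
x̄ = 297500.00 / 3500.00 = 85.00 cm
ȳ = 222460.00 / 3500.00 = 63.56 cm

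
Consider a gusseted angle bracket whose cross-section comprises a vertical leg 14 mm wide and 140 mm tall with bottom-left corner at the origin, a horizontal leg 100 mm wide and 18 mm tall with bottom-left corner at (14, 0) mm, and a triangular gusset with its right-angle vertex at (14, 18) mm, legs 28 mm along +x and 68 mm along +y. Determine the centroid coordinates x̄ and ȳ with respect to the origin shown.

vertical leg: A = 14 × 140 = 1960.00, centroid at (7.00, 70.00).
horizontal leg: A = 100 × 18 = 1800.00, centroid at (64.00, 9.00).
gusset: A = ½·28·68 = 952.00, centroid at (23.33, 40.67).
ΣA = 4712.00 mm², ΣAx̄ = 151133.33 mm³, ΣAȳ = 192114.67 mm³.
x̄ = 151133.33/4712.00 = 32.07 mm; ȳ = 192114.67/4712.00 = 40.77 mm.

x̄ = 32.07 mm, ȳ = 40.77 mm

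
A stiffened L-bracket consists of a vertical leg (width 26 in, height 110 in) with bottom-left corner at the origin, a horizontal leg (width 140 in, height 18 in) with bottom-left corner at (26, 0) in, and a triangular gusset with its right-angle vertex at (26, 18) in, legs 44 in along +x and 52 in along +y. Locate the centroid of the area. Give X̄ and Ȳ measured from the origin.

X̄ = 49.91 in, Ȳ = 33.78 in

vertical leg: A = 26 × 110 = 2860.00, centroid at (13.00, 55.00).
horizontal leg: A = 140 × 18 = 2520.00, centroid at (96.00, 9.00).
gusset: A = ½·44·52 = 1144.00, centroid at (40.67, 35.33).
ΣA = 6524.00 in²
ΣAX̄ = (2860.00)(13.00) + (2520.00)(96.00) + (1144.00)(40.67) = 325622.67 in³
ΣAȲ = (2860.00)(55.00) + (2520.00)(9.00) + (1144.00)(35.33) = 220401.33 in³
X̄ = 325622.67 / 6524.00 = 49.91 in
Ȳ = 220401.33 / 6524.00 = 33.78 in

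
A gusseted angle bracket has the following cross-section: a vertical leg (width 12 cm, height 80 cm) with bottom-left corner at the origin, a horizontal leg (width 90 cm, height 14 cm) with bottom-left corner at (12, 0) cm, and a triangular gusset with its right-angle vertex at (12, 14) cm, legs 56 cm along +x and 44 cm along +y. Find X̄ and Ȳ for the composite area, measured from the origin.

vertical leg: A = 12 × 80 = 960.00, centroid at (6.00, 40.00).
horizontal leg: A = 90 × 14 = 1260.00, centroid at (57.00, 7.00).
gusset: A = ½·56·44 = 1232.00, centroid at (30.67, 28.67).
ΣA = 3452.00 cm²
ΣAX̄ = (960.00)(6.00) + (1260.00)(57.00) + (1232.00)(30.67) = 115361.33 cm³
ΣAȲ = (960.00)(40.00) + (1260.00)(7.00) + (1232.00)(28.67) = 82537.33 cm³
X̄ = 115361.33 / 3452.00 = 33.42 cm
Ȳ = 82537.33 / 3452.00 = 23.91 cm

X̄ = 33.42 cm, Ȳ = 23.91 cm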